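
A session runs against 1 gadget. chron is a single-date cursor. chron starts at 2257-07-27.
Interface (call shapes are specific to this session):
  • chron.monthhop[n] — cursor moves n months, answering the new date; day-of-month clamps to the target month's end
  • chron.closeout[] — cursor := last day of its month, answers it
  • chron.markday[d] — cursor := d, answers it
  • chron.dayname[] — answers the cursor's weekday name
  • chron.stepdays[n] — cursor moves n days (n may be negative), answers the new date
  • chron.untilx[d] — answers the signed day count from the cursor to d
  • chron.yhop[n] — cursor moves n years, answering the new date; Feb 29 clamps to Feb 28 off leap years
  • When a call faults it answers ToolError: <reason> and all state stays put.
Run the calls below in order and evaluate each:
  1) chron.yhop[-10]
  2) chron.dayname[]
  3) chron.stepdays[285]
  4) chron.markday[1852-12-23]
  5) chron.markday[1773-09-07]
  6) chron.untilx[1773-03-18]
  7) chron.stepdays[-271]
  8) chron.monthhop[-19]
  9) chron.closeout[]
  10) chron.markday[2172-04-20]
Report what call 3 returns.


Answer: 2248-05-07

Derivation:
// chron.yhop(n: -10) -> 2247-07-27
// chron.dayname() -> Tuesday
// chron.stepdays(n: 285) -> 2248-05-07
// chron.markday(d: 1852-12-23) -> 1852-12-23
// chron.markday(d: 1773-09-07) -> 1773-09-07
// chron.untilx(d: 1773-03-18) -> -173
// chron.stepdays(n: -271) -> 1772-12-10
// chron.monthhop(n: -19) -> 1771-05-10
// chron.closeout() -> 1771-05-31
// chron.markday(d: 2172-04-20) -> 2172-04-20


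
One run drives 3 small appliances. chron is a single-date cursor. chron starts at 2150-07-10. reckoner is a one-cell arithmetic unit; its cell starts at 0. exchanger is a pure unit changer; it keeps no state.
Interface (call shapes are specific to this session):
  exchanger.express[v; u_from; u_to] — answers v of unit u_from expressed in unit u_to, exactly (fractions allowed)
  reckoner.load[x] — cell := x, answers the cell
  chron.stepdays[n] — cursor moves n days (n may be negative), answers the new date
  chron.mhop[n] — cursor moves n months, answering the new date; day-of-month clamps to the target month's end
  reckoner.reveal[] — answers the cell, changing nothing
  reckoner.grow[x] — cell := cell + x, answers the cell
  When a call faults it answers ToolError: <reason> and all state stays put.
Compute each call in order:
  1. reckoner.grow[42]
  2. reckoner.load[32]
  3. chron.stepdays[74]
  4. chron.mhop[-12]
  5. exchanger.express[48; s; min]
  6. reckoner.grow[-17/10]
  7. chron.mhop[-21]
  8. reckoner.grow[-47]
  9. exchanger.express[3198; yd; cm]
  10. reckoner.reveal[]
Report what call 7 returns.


Answer: 2147-12-22

Derivation:
Invoking reckoner.grow on x='42', and observe 42.
I call reckoner.load on x='32', and see 32.
Next I call chron.stepdays on n='74', giving 2150-09-22.
Then chron.mhop on n='-12', which returns 2149-09-22.
I call exchanger.express on v='48', u_from='s', u_to='min', — result: 4/5.
Invoking reckoner.grow on x='-17/10', giving 303/10.
I try chron.mhop on n='-21', and see 2147-12-22.
Then reckoner.grow on x='-47', and get -167/10.
Next I call exchanger.express on v='3198', u_from='yd', u_to='cm', giving 7310628/25.
Invoking reckoner.reveal, — result: -167/10.


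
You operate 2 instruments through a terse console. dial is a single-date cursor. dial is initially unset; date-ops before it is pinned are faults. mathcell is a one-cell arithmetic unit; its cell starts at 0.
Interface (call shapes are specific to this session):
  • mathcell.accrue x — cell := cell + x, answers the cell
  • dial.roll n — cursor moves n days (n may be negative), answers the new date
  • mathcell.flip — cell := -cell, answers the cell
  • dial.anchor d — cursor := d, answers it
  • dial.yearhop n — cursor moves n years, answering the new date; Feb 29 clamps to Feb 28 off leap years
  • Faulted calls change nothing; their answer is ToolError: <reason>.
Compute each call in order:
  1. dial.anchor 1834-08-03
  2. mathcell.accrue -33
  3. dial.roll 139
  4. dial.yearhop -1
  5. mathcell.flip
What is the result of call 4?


Step: dial.anchor[d='1834-08-03']
Result: 1834-08-03
Step: mathcell.accrue[x='-33']
Result: -33
Step: dial.roll[n='139']
Result: 1834-12-20
Step: dial.yearhop[n='-1']
Result: 1833-12-20
Step: mathcell.flip[]
Result: 33

Answer: 1833-12-20


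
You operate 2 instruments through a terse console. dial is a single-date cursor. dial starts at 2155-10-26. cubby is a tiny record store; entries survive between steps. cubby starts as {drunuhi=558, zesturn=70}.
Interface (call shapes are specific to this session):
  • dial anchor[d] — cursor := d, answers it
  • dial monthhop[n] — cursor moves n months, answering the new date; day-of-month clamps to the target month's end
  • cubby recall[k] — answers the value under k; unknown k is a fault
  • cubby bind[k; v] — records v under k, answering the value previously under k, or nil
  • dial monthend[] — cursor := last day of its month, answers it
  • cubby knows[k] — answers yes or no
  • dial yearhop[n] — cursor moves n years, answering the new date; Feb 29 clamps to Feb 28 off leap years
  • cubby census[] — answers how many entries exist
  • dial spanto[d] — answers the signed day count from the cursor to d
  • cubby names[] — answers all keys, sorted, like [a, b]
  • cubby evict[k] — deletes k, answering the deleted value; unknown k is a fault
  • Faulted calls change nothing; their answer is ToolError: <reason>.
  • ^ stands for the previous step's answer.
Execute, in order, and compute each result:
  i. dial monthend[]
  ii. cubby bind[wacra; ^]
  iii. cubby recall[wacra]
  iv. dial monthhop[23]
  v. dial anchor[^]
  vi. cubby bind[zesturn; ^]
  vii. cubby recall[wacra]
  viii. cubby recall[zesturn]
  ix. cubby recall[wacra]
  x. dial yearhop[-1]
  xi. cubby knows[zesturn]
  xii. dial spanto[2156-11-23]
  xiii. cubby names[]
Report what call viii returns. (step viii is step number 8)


CALL dial monthend[]
RET  2155-10-31
CALL cubby bind[wacra; ^]
RET  nil
CALL cubby recall[wacra]
RET  2155-10-31
CALL dial monthhop[23]
RET  2157-09-30
CALL dial anchor[^]
RET  2157-09-30
CALL cubby bind[zesturn; ^]
RET  70
CALL cubby recall[wacra]
RET  2155-10-31
CALL cubby recall[zesturn]
RET  2157-09-30
CALL cubby recall[wacra]
RET  2155-10-31
CALL dial yearhop[-1]
RET  2156-09-30
CALL cubby knows[zesturn]
RET  yes
CALL dial spanto[2156-11-23]
RET  54
CALL cubby names[]
RET  [drunuhi, wacra, zesturn]

Answer: 2157-09-30


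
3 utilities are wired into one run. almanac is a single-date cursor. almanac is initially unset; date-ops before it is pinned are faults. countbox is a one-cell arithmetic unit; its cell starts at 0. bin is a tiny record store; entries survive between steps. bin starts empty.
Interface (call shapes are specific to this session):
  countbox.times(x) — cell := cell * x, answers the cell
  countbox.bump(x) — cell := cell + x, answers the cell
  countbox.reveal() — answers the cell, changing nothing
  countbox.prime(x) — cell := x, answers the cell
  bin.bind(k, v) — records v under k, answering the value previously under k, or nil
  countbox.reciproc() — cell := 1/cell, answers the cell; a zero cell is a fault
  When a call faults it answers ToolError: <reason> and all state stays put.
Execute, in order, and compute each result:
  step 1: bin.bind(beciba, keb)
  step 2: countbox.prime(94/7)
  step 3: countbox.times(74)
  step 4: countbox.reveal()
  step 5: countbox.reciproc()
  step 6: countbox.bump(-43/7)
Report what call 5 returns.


Answer: 7/6956

Derivation:
Step: bind[k→beciba; v→keb]
Result: nil
Step: prime[x→94/7]
Result: 94/7
Step: times[x→74]
Result: 6956/7
Step: reveal[]
Result: 6956/7
Step: reciproc[]
Result: 7/6956
Step: bump[x→-43/7]
Result: -299059/48692


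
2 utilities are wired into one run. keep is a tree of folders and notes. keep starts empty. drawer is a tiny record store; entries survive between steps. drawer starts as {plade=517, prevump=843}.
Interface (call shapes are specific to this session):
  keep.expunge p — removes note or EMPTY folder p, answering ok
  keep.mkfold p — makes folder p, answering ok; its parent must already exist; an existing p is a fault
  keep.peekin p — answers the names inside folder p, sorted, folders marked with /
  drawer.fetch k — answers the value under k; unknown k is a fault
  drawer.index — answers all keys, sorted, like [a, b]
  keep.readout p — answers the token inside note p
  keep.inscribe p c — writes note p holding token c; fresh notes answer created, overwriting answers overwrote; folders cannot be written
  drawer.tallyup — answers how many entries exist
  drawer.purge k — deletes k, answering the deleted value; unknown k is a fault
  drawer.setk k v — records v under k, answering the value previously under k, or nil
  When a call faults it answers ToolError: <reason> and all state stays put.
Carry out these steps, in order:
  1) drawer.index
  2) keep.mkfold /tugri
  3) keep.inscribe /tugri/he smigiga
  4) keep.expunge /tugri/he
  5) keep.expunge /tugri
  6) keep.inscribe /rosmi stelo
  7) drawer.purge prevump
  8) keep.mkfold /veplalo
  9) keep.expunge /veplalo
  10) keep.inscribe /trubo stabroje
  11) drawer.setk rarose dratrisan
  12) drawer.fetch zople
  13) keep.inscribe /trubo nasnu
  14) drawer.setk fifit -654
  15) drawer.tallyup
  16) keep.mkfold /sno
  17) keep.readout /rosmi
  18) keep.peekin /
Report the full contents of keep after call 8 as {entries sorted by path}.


Answer: {rosmi=stelo, veplalo/}

Derivation:
>> index()
<< [plade, prevump]
>> mkfold(p=/tugri)
<< ok
>> inscribe(p=/tugri/he, c=smigiga)
<< created
>> expunge(p=/tugri/he)
<< ok
>> expunge(p=/tugri)
<< ok
>> inscribe(p=/rosmi, c=stelo)
<< created
>> purge(k=prevump)
<< 843
>> mkfold(p=/veplalo)
<< ok
>> expunge(p=/veplalo)
<< ok
>> inscribe(p=/trubo, c=stabroje)
<< created
>> setk(k=rarose, v=dratrisan)
<< nil
>> fetch(k=zople)
<< ToolError: no such key zople
>> inscribe(p=/trubo, c=nasnu)
<< overwrote
>> setk(k=fifit, v=-654)
<< nil
>> tallyup()
<< 3
>> mkfold(p=/sno)
<< ok
>> readout(p=/rosmi)
<< stelo
>> peekin(p=/)
<< [rosmi, sno/, trubo]


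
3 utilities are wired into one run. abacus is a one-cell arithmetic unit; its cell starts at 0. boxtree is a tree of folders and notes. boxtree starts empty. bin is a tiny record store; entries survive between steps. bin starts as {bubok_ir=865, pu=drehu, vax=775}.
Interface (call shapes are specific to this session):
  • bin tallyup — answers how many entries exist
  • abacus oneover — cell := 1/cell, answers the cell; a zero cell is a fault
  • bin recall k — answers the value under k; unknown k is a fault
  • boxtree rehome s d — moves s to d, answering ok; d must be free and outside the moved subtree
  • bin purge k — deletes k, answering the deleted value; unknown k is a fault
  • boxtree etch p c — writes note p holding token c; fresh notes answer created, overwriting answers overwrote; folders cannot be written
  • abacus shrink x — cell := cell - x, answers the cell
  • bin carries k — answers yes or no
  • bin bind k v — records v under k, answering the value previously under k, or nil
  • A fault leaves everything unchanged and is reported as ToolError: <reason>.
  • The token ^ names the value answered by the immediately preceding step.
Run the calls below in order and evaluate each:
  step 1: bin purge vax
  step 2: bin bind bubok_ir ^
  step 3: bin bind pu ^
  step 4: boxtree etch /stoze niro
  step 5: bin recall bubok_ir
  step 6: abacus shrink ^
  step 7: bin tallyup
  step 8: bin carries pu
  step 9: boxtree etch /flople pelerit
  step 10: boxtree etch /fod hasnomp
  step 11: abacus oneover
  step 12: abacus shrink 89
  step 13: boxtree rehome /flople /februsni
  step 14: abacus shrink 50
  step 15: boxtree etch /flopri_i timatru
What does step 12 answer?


Answer: -68976/775

Derivation:
==> bin purge(vax)
<== 775
==> bin bind(bubok_ir, ^)
<== 865
==> bin bind(pu, ^)
<== drehu
==> boxtree etch(/stoze, niro)
<== created
==> bin recall(bubok_ir)
<== 775
==> abacus shrink(^)
<== -775
==> bin tallyup()
<== 2
==> bin carries(pu)
<== yes
==> boxtree etch(/flople, pelerit)
<== created
==> boxtree etch(/fod, hasnomp)
<== created
==> abacus oneover()
<== -1/775
==> abacus shrink(89)
<== -68976/775
==> boxtree rehome(/flople, /februsni)
<== ok
==> abacus shrink(50)
<== -107726/775
==> boxtree etch(/flopri_i, timatru)
<== created


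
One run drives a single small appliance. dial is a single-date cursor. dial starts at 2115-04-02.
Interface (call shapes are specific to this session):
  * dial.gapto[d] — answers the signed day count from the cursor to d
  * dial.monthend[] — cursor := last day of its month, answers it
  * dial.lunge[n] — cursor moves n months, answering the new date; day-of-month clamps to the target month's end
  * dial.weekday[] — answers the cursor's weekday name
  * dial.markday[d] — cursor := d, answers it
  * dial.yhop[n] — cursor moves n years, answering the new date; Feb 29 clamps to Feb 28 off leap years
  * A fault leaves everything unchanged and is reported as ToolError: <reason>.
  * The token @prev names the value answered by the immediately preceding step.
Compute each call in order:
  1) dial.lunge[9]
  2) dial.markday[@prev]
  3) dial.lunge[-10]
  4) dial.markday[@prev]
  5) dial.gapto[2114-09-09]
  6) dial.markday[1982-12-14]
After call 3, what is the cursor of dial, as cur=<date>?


Answer: cur=2115-03-02

Derivation:
Step: lunge[n='9']
Result: 2116-01-02
Step: markday[d='@prev']
Result: 2116-01-02
Step: lunge[n='-10']
Result: 2115-03-02
Step: markday[d='@prev']
Result: 2115-03-02
Step: gapto[d='2114-09-09']
Result: -174
Step: markday[d='1982-12-14']
Result: 1982-12-14


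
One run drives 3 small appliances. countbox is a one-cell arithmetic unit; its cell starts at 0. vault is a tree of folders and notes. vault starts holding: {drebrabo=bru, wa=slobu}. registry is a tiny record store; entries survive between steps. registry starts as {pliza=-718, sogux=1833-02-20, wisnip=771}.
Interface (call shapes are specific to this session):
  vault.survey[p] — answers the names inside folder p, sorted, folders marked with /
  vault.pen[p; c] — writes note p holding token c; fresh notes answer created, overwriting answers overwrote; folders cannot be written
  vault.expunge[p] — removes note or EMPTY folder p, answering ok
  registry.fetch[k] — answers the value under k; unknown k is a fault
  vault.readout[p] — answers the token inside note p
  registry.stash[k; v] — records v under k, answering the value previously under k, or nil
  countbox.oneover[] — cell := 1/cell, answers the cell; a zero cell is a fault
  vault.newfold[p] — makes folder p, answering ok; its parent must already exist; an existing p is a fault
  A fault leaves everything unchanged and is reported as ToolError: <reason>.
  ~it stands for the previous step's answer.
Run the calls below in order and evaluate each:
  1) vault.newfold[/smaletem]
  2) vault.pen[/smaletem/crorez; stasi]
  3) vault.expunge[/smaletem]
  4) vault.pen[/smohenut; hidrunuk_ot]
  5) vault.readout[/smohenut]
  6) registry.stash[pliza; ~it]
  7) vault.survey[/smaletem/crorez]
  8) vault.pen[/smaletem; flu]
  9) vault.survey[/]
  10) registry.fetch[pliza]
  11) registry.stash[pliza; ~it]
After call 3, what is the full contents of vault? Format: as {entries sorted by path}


Answer: {drebrabo=bru, smaletem/, smaletem/crorez=stasi, wa=slobu}

Derivation:
I run vault.newfold using p='/smaletem', and see ok.
I call vault.pen using p='/smaletem/crorez', c='stasi', giving created.
I invoke vault.expunge using p='/smaletem', and get ToolError: not empty.
Calling vault.pen using p='/smohenut', c='hidrunuk_ot', and observe created.
I call vault.readout using p='/smohenut', and observe hidrunuk_ot.
Now I run registry.stash using k='pliza', v='~it', and observe -718.
Now I run vault.survey using p='/smaletem/crorez', — result: ToolError: not a directory.
Then vault.pen using p='/smaletem', c='flu', and see ToolError: is a directory.
I run vault.survey using p='/', yielding [drebrabo, smaletem/, smohenut, wa].
Then registry.fetch using k='pliza': hidrunuk_ot.
I try registry.stash using k='pliza', v='~it', → hidrunuk_ot.


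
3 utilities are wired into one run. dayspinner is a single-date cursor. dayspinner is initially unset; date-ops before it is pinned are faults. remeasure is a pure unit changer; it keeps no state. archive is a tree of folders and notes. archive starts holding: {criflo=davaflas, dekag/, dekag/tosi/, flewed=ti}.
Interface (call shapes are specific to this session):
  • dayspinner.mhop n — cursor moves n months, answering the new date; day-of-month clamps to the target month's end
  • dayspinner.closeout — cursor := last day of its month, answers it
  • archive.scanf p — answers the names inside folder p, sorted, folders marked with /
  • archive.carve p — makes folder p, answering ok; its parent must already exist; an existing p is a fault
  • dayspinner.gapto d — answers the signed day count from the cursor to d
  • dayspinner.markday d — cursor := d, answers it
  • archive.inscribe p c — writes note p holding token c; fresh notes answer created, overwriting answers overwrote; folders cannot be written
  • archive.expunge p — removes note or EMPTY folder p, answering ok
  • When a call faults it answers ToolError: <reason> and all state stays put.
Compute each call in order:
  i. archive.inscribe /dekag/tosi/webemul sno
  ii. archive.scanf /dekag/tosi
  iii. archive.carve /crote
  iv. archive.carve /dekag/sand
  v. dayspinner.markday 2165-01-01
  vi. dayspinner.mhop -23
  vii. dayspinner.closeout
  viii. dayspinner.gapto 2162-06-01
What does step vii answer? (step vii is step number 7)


Answer: 2163-02-28

Derivation:
$ inscribe p='/dekag/tosi/webemul' c='sno'
  created
$ scanf p='/dekag/tosi'
  [webemul]
$ carve p='/crote'
  ok
$ carve p='/dekag/sand'
  ok
$ markday d='2165-01-01'
  2165-01-01
$ mhop n='-23'
  2163-02-01
$ closeout
  2163-02-28
$ gapto d='2162-06-01'
  -272


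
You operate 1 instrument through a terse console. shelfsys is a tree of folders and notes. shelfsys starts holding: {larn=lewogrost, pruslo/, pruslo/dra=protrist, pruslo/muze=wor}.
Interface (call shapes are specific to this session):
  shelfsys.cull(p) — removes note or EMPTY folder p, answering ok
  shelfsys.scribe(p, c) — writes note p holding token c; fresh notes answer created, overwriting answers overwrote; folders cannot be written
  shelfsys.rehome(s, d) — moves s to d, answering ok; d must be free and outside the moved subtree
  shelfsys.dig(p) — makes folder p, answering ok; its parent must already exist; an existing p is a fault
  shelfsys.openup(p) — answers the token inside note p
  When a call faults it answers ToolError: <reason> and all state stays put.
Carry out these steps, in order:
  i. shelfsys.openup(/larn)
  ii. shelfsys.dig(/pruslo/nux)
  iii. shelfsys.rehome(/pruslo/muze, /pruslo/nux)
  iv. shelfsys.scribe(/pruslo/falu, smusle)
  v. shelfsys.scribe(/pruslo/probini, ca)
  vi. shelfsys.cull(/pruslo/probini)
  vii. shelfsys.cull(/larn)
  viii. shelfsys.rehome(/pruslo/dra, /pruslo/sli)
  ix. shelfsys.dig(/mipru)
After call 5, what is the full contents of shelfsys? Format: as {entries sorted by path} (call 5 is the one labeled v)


I use openup passing p=/larn, giving lewogrost.
I use dig passing p=/pruslo/nux, giving ok.
Then rehome passing s=/pruslo/muze, d=/pruslo/nux, yielding ToolError: exists.
Next I call scribe passing p=/pruslo/falu, c=smusle, giving created.
I try scribe passing p=/pruslo/probini, c=ca, which returns created.
I run cull passing p=/pruslo/probini, → ok.
Using cull passing p=/larn: ok.
Using rehome passing s=/pruslo/dra, d=/pruslo/sli, and observe ok.
Now I run dig passing p=/mipru, → ok.

Answer: {larn=lewogrost, pruslo/, pruslo/dra=protrist, pruslo/falu=smusle, pruslo/muze=wor, pruslo/nux/, pruslo/probini=ca}


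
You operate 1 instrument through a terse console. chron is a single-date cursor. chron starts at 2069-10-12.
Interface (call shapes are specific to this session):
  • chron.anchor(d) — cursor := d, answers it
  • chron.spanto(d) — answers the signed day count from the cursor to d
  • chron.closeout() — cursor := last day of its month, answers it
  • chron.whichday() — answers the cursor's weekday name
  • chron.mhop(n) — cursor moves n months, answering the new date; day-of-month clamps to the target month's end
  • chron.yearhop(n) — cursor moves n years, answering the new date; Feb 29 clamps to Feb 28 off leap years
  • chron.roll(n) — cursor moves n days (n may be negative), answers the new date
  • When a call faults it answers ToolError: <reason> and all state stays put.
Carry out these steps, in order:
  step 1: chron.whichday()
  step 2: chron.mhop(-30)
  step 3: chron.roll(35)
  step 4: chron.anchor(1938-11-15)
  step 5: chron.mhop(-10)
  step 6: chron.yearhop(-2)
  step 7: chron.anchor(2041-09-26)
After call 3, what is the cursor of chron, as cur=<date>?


Answer: cur=2067-05-17

Derivation:
I call chron.whichday, and see Saturday.
I invoke chron.mhop passing n: -30, → 2067-04-12.
I run chron.roll passing n: 35, and see 2067-05-17.
I call chron.anchor passing d: 1938-11-15, and get 1938-11-15.
I try chron.mhop passing n: -10, and observe 1938-01-15.
I run chron.yearhop passing n: -2: 1936-01-15.
Invoking chron.anchor passing d: 2041-09-26, giving 2041-09-26.


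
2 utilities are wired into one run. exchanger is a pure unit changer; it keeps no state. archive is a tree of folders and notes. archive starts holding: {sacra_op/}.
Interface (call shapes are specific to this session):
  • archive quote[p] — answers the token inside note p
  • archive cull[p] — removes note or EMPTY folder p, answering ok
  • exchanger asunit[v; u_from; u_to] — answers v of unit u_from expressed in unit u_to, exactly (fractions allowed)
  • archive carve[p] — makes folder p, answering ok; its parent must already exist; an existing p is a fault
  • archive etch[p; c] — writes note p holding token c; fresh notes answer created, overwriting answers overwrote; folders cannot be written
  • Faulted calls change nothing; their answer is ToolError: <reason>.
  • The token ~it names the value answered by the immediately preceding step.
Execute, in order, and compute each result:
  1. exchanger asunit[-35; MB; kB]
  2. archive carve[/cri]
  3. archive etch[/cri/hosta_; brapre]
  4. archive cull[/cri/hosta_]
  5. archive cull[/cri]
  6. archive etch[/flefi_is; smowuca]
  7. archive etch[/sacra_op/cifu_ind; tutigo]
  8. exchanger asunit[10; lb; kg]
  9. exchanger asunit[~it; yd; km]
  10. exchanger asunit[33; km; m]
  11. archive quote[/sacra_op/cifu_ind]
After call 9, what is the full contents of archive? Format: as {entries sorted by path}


I call exchanger asunit passing v='-35', u_from='MB', u_to='kB', which returns -35000.
I try archive carve passing p='/cri': ok.
Invoking archive etch passing p='/cri/hosta_', c='brapre': created.
I invoke archive cull passing p='/cri/hosta_': ok.
Then archive cull passing p='/cri', and see ok.
I use archive etch passing p='/flefi_is', c='smowuca', and observe created.
Invoking archive etch passing p='/sacra_op/cifu_ind', c='tutigo', yielding created.
I invoke exchanger asunit passing v='10', u_from='lb', u_to='kg', and observe 45359237/10000000.
Calling exchanger asunit passing v='~it', u_from='yd', u_to='km', and see 51845607891/12500000000000.
Using exchanger asunit passing v='33', u_from='km', u_to='m', and observe 33000.
Invoking archive quote passing p='/sacra_op/cifu_ind', — result: tutigo.

Answer: {flefi_is=smowuca, sacra_op/, sacra_op/cifu_ind=tutigo}


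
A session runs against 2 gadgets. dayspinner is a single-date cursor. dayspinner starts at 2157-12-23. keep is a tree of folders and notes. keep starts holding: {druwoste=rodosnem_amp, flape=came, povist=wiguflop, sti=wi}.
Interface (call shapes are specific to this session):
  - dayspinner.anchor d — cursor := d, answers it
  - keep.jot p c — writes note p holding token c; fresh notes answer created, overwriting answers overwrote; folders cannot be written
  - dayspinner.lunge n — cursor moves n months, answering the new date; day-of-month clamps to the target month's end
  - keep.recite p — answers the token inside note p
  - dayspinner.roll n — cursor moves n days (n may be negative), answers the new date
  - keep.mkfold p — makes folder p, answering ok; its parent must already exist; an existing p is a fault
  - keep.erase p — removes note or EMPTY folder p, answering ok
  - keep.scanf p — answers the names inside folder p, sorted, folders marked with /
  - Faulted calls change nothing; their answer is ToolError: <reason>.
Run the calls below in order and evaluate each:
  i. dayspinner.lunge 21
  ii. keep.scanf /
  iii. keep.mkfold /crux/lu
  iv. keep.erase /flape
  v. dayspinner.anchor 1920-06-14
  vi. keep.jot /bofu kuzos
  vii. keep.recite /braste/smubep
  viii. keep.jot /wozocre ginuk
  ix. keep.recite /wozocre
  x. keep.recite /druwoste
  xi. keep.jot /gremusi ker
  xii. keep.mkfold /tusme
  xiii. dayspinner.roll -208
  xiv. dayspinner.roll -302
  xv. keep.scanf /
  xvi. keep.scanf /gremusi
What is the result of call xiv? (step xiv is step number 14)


Answer: 1919-01-21

Derivation:
Act: dayspinner.lunge[21]
Obs: 2159-09-23
Act: keep.scanf[/]
Obs: [druwoste, flape, povist, sti]
Act: keep.mkfold[/crux/lu]
Obs: ToolError: no parent
Act: keep.erase[/flape]
Obs: ok
Act: dayspinner.anchor[1920-06-14]
Obs: 1920-06-14
Act: keep.jot[/bofu; kuzos]
Obs: created
Act: keep.recite[/braste/smubep]
Obs: ToolError: not found
Act: keep.jot[/wozocre; ginuk]
Obs: created
Act: keep.recite[/wozocre]
Obs: ginuk
Act: keep.recite[/druwoste]
Obs: rodosnem_amp
Act: keep.jot[/gremusi; ker]
Obs: created
Act: keep.mkfold[/tusme]
Obs: ok
Act: dayspinner.roll[-208]
Obs: 1919-11-19
Act: dayspinner.roll[-302]
Obs: 1919-01-21
Act: keep.scanf[/]
Obs: [bofu, druwoste, gremusi, povist, sti, tusme/, wozocre]
Act: keep.scanf[/gremusi]
Obs: ToolError: not a directory


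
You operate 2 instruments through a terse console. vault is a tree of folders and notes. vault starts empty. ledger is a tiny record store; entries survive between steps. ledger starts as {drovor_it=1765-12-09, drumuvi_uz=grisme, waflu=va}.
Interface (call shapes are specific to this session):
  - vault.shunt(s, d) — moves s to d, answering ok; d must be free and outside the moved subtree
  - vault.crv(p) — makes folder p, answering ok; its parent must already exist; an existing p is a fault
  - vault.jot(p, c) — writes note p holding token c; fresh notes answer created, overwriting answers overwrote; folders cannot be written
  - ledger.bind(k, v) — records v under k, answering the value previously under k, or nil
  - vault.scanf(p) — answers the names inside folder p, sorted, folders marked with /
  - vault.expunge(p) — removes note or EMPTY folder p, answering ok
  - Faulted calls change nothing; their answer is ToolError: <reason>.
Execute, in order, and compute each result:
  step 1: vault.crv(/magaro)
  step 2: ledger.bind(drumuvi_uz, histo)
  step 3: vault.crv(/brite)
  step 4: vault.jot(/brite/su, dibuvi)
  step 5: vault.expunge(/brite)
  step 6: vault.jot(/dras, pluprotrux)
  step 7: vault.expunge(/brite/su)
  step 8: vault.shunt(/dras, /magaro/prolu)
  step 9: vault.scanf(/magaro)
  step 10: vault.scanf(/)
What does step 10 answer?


Answer: [brite/, magaro/]

Derivation:
Next I call vault.crv with p=/magaro, and see ok.
Then ledger.bind with k=drumuvi_uz, v=histo, — result: grisme.
I run vault.crv with p=/brite, — result: ok.
Calling vault.jot with p=/brite/su, c=dibuvi, yielding created.
Now I run vault.expunge with p=/brite, giving ToolError: not empty.
I run vault.jot with p=/dras, c=pluprotrux, yielding created.
I call vault.expunge with p=/brite/su: ok.
I call vault.shunt with s=/dras, d=/magaro/prolu: ok.
Invoking vault.scanf with p=/magaro, yielding [prolu].
I try vault.scanf with p=/, yielding [brite/, magaro/].


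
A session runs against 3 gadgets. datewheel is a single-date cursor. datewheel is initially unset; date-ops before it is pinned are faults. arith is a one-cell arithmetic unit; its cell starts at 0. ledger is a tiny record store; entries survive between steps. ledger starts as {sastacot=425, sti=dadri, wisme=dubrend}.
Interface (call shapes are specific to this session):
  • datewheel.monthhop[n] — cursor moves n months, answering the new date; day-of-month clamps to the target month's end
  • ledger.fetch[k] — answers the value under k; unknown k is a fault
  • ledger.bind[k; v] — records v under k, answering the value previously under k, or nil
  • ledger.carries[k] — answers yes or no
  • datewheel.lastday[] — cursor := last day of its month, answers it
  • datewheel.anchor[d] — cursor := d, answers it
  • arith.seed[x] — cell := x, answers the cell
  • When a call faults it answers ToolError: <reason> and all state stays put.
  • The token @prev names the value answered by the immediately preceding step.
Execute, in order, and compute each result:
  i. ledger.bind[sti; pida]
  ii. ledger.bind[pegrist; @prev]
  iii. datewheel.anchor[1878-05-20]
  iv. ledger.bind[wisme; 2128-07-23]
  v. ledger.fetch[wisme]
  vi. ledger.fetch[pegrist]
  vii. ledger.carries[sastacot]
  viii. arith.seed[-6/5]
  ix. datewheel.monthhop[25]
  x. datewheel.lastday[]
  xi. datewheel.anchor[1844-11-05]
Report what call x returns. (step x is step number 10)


Answer: 1880-06-30

Derivation:
I invoke ledger.bind(k=sti, v=pida), which returns dadri.
I try ledger.bind(k=pegrist, v=@prev), and observe nil.
I use datewheel.anchor(d=1878-05-20), and observe 1878-05-20.
I call ledger.bind(k=wisme, v=2128-07-23), yielding dubrend.
I invoke ledger.fetch(k=wisme), → 2128-07-23.
Calling ledger.fetch(k=pegrist), giving dadri.
I call ledger.carries(k=sastacot), which returns yes.
Invoking arith.seed(x=-6/5), → -6/5.
I use datewheel.monthhop(n=25), yielding 1880-06-20.
I try datewheel.lastday, and get 1880-06-30.
Then datewheel.anchor(d=1844-11-05), giving 1844-11-05.


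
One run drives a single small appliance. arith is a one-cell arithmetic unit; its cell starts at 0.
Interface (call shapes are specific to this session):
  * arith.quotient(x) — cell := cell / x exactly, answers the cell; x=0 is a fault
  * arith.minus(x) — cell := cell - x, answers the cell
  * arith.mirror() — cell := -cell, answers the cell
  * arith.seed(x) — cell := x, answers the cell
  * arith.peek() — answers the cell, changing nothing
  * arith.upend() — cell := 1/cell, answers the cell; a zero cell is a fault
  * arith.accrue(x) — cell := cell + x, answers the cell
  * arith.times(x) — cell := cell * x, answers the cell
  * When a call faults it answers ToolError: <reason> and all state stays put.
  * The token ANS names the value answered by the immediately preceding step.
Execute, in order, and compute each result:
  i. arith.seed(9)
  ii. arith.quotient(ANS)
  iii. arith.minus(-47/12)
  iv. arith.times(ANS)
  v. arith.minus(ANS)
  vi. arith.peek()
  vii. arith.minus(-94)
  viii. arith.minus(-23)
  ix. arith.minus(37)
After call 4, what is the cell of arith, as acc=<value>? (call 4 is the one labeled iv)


Answer: acc=3481/144

Derivation:
Act: arith.seed[x='9']
Obs: 9
Act: arith.quotient[x='ANS']
Obs: 1
Act: arith.minus[x='-47/12']
Obs: 59/12
Act: arith.times[x='ANS']
Obs: 3481/144
Act: arith.minus[x='ANS']
Obs: 0
Act: arith.peek[]
Obs: 0
Act: arith.minus[x='-94']
Obs: 94
Act: arith.minus[x='-23']
Obs: 117
Act: arith.minus[x='37']
Obs: 80


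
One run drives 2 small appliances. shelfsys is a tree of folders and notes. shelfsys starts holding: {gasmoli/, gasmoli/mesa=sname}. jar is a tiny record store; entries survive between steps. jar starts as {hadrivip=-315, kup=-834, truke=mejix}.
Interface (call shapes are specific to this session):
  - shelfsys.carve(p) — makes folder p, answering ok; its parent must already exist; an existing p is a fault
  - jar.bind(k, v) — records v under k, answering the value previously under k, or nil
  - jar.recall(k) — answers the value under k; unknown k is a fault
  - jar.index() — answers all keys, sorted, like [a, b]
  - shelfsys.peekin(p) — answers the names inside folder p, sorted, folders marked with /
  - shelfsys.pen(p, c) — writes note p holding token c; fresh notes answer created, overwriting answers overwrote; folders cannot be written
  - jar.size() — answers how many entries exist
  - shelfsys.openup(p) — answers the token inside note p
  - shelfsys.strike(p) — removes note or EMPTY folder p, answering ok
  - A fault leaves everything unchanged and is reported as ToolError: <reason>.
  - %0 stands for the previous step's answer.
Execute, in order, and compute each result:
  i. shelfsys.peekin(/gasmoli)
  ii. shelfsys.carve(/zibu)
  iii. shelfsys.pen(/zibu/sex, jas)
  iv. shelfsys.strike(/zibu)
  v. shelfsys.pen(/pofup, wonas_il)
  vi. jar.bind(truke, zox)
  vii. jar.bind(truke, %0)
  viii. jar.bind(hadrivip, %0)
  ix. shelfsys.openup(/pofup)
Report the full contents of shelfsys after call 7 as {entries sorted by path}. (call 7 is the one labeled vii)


Do: peekin[p='/gasmoli']
See: [mesa]
Do: carve[p='/zibu']
See: ok
Do: pen[p='/zibu/sex'; c='jas']
See: created
Do: strike[p='/zibu']
See: ToolError: not empty
Do: pen[p='/pofup'; c='wonas_il']
See: created
Do: bind[k='truke'; v='zox']
See: mejix
Do: bind[k='truke'; v='%0']
See: zox
Do: bind[k='hadrivip'; v='%0']
See: -315
Do: openup[p='/pofup']
See: wonas_il

Answer: {gasmoli/, gasmoli/mesa=sname, pofup=wonas_il, zibu/, zibu/sex=jas}


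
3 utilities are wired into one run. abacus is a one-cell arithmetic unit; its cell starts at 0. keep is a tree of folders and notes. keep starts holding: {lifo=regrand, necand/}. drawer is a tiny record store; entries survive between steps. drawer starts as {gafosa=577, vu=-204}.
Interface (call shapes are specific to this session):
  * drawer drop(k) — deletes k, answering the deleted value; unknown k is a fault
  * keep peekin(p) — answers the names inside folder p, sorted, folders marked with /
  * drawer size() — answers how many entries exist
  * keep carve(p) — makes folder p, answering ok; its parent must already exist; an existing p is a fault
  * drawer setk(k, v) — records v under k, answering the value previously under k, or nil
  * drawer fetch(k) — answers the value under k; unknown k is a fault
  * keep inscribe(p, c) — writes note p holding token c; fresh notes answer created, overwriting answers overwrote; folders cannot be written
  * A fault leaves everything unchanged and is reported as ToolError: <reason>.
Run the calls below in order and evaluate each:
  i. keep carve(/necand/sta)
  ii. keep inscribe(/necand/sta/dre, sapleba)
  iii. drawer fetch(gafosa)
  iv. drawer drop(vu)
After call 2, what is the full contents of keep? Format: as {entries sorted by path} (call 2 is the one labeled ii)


Answer: {lifo=regrand, necand/, necand/sta/, necand/sta/dre=sapleba}

Derivation:
$ keep carve p→/necand/sta
:: ok
$ keep inscribe p→/necand/sta/dre c→sapleba
:: created
$ drawer fetch k→gafosa
:: 577
$ drawer drop k→vu
:: -204


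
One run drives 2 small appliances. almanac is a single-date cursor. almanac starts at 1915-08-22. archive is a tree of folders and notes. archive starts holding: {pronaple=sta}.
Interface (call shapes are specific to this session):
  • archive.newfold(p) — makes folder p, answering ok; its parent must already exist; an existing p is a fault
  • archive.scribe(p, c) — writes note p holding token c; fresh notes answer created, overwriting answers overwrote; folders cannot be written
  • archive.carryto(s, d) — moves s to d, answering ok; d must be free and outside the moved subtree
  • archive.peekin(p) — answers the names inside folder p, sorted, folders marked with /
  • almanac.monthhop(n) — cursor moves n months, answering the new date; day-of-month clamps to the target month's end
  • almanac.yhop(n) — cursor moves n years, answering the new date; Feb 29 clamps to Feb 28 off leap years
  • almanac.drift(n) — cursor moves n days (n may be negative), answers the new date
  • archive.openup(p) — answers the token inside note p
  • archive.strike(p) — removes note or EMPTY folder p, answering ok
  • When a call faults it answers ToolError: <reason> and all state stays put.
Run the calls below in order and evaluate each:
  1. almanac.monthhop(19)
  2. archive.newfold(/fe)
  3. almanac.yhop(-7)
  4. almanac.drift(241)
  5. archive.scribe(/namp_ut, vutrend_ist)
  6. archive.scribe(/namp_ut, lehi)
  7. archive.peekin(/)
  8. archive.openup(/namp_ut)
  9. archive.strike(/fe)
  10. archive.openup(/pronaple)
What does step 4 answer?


Then monthhop with 19: 1917-03-22.
Then newfold with /fe, — result: ok.
I invoke yhop with -7, — result: 1910-03-22.
Then drift with 241, which returns 1910-11-18.
I invoke scribe with /namp_ut, vutrend_ist, giving created.
Invoking scribe with /namp_ut, lehi, and observe overwrote.
Calling peekin with /, yielding [fe/, namp_ut, pronaple].
I call openup with /namp_ut, giving lehi.
I invoke strike with /fe: ok.
I invoke openup with /pronaple, which returns sta.

Answer: 1910-11-18


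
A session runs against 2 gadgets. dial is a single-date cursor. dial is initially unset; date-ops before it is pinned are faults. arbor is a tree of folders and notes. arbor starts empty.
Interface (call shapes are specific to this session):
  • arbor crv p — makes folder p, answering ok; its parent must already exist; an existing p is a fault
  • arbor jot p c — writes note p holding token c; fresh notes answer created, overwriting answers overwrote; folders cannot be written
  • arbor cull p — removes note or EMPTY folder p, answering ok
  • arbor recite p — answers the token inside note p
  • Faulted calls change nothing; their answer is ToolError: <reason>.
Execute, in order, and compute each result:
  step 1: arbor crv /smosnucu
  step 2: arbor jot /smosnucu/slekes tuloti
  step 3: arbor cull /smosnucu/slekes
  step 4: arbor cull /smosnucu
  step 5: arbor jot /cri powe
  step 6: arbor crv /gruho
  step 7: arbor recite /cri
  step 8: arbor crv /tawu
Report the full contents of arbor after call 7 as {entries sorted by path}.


Answer: {cri=powe, gruho/}

Derivation:
CALL arbor crv[p='/smosnucu']
RET  ok
CALL arbor jot[p='/smosnucu/slekes'; c='tuloti']
RET  created
CALL arbor cull[p='/smosnucu/slekes']
RET  ok
CALL arbor cull[p='/smosnucu']
RET  ok
CALL arbor jot[p='/cri'; c='powe']
RET  created
CALL arbor crv[p='/gruho']
RET  ok
CALL arbor recite[p='/cri']
RET  powe
CALL arbor crv[p='/tawu']
RET  ok


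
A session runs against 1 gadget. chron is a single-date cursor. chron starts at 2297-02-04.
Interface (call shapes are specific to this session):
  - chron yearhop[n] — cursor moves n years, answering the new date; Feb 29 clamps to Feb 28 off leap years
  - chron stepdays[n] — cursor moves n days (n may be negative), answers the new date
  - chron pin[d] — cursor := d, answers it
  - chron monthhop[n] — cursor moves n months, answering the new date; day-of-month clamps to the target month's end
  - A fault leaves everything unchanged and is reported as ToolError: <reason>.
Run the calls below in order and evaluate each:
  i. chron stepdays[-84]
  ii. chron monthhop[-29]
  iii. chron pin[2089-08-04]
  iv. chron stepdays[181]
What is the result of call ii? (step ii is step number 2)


[in] chron stepdays n='-84'
  2296-11-12
[in] chron monthhop n='-29'
  2294-06-12
[in] chron pin d='2089-08-04'
  2089-08-04
[in] chron stepdays n='181'
  2090-02-01

Answer: 2294-06-12


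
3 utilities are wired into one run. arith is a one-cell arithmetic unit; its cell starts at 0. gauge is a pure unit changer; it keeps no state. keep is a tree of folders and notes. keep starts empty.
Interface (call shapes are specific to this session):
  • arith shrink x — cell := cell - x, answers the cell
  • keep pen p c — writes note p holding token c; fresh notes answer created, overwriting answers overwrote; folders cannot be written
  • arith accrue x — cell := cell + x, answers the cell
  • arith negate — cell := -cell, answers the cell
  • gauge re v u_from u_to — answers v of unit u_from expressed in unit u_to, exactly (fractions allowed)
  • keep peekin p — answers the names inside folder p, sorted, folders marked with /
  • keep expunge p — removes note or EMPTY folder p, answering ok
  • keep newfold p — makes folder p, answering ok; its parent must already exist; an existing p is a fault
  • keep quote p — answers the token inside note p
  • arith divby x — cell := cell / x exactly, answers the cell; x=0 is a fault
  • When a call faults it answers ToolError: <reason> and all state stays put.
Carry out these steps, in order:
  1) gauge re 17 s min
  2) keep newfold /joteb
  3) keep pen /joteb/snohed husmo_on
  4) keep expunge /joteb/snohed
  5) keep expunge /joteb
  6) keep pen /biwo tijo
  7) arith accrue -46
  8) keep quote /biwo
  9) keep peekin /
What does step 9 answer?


Answer: [biwo]

Derivation:
-- gauge re(v='17', u_from='s', u_to='min') -> 17/60
-- keep newfold(p='/joteb') -> ok
-- keep pen(p='/joteb/snohed', c='husmo_on') -> created
-- keep expunge(p='/joteb/snohed') -> ok
-- keep expunge(p='/joteb') -> ok
-- keep pen(p='/biwo', c='tijo') -> created
-- arith accrue(x='-46') -> -46
-- keep quote(p='/biwo') -> tijo
-- keep peekin(p='/') -> [biwo]
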